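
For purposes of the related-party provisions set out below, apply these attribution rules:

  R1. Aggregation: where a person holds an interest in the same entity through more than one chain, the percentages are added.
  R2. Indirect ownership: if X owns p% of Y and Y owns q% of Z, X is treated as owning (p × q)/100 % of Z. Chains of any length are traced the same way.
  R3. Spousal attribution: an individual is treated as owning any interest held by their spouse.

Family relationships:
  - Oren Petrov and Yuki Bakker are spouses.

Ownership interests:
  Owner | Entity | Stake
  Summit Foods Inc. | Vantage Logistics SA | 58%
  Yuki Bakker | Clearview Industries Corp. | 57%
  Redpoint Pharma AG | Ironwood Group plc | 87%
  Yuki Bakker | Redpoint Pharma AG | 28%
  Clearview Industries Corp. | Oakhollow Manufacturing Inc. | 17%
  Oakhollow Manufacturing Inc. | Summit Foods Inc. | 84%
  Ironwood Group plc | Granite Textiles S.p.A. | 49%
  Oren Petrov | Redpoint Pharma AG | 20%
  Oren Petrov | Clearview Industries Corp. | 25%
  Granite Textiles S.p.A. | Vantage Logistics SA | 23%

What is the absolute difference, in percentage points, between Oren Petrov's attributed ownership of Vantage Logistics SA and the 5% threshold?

6.49792

By spousal attribution (R3), Oren Petrov is treated as also owning Yuki Bakker's interest in Clearview Industries Corp, giving 25% + 57% = 82%.
By spousal attribution (R3), Oren Petrov is treated as also owning Yuki Bakker's interest in Redpoint Pharma AG, giving 20% + 28% = 48%.
Chain via Clearview Industries Corp. → Oakhollow Manufacturing Inc. → Summit Foods Inc. (R2): 82% × 17% × 84% × 58% = 6.791568% of Vantage Logistics SA.
Chain via Redpoint Pharma AG → Ironwood Group plc → Granite Textiles S.p.A. (R2): 48% × 87% × 49% × 23% = 4.706352% of Vantage Logistics SA.
Aggregating (R1): 6.791568% + 4.706352% = 11.49792%.
11.49792% exceeds the 5% threshold by 6.49792 percentage points.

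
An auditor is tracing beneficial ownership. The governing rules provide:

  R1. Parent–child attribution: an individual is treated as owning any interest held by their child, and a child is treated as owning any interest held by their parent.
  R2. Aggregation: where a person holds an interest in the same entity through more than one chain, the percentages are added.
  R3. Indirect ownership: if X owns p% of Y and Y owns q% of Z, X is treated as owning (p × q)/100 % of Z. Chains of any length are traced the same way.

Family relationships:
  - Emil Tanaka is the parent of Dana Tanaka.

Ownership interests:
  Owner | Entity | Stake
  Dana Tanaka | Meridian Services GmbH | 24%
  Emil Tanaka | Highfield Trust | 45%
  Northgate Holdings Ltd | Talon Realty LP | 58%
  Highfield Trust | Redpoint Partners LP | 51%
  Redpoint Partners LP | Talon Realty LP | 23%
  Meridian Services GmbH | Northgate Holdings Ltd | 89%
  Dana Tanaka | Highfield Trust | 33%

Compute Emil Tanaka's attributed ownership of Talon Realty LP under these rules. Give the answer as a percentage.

By parent–child attribution (R1), Emil Tanaka is treated as also owning Dana Tanaka's interest in Highfield Trust, giving 45% + 33% = 78%.
By parent–child attribution (R1), Emil Tanaka is treated as owning Dana Tanaka's 24% interest in Meridian Services GmbH.
Chain via Highfield Trust → Redpoint Partners LP (R3): 78% × 51% × 23% = 9.1494% of Talon Realty LP.
Chain via Meridian Services GmbH → Northgate Holdings Ltd (R3): 24% × 89% × 58% = 12.3888% of Talon Realty LP.
Aggregating (R2): 9.1494% + 12.3888% = 21.5382%.

21.5382%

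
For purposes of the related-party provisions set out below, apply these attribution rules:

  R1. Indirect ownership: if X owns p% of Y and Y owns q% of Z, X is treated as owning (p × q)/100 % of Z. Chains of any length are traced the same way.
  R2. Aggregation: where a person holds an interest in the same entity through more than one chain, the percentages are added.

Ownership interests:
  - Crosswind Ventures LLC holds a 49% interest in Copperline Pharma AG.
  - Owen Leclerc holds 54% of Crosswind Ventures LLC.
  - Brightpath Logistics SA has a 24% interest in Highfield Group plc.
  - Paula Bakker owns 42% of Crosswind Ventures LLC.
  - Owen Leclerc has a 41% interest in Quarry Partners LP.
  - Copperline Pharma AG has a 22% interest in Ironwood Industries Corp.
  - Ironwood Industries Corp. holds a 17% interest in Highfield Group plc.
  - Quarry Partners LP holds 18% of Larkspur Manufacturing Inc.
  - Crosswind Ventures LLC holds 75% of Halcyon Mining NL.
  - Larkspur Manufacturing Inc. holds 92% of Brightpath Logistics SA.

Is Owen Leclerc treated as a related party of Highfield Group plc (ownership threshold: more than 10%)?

Chain via Crosswind Ventures LLC → Copperline Pharma AG → Ironwood Industries Corp. (R1): 54% × 49% × 22% × 17% = 0.989604% of Highfield Group plc.
Chain via Quarry Partners LP → Larkspur Manufacturing Inc. → Brightpath Logistics SA (R1): 41% × 18% × 92% × 24% = 1.629504% of Highfield Group plc.
Aggregating (R2): 0.989604% + 1.629504% = 2.619108%.
2.619108% does not exceed the 10% threshold, so Owen is not a related party to Highfield Group plc.

No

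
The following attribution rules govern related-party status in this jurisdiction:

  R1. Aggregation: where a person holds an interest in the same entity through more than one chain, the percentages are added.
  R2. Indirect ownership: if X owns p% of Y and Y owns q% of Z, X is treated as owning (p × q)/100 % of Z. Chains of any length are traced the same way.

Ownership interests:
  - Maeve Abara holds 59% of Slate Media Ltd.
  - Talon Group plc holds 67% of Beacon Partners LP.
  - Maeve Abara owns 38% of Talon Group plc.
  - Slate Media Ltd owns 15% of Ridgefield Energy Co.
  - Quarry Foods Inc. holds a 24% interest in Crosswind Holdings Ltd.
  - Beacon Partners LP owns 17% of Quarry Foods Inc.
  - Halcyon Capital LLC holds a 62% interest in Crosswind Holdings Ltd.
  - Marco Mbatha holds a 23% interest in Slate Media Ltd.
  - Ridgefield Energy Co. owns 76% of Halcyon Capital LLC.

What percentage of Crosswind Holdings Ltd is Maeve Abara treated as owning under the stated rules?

Chain via Talon Group plc → Beacon Partners LP → Quarry Foods Inc. (R2): 38% × 67% × 17% × 24% = 1.038768% of Crosswind Holdings Ltd.
Chain via Slate Media Ltd → Ridgefield Energy Co. → Halcyon Capital LLC (R2): 59% × 15% × 76% × 62% = 4.17012% of Crosswind Holdings Ltd.
Aggregating (R1): 1.038768% + 4.17012% = 5.208888%.

5.208888%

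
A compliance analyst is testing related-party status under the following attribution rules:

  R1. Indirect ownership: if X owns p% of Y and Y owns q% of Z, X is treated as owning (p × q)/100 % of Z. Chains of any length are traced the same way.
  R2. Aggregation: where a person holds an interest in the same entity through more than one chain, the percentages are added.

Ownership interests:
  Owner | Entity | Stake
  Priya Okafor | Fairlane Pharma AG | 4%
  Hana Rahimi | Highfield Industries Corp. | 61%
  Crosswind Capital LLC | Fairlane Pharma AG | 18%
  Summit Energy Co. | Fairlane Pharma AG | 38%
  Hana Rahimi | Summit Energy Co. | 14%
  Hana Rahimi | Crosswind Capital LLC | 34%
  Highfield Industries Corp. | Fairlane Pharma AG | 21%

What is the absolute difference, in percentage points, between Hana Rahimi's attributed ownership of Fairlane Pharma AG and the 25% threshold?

0.75

Chain via Summit Energy Co. (R1): 14% × 38% = 5.32% of Fairlane Pharma AG.
Chain via Crosswind Capital LLC (R1): 34% × 18% = 6.12% of Fairlane Pharma AG.
Chain via Highfield Industries Corp. (R1): 61% × 21% = 12.81% of Fairlane Pharma AG.
Aggregating (R2): 5.32% + 6.12% + 12.81% = 24.25%.
24.25% falls short of the 25% threshold by 0.75 percentage points.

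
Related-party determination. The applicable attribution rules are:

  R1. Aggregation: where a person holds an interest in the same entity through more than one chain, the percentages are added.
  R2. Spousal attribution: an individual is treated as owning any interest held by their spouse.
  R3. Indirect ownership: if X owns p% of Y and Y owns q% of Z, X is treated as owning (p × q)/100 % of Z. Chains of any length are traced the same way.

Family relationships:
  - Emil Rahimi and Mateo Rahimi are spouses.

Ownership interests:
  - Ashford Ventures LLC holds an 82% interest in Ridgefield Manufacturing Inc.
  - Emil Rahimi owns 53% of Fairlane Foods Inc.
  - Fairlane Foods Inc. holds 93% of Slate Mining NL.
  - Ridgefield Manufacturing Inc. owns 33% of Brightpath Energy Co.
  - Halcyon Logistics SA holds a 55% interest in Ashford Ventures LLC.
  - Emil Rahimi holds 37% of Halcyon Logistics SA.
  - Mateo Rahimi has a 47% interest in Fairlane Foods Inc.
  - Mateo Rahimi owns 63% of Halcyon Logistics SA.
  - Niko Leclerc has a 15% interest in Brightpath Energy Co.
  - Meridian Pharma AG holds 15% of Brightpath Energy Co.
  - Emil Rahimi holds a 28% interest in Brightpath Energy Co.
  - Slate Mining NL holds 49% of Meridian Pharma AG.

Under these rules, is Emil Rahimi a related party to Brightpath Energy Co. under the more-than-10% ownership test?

Yes

By spousal attribution (R2), Emil Rahimi is treated as also owning Mateo Rahimi's interest in Fairlane Foods Inc, giving 53% + 47% = 100%.
By spousal attribution (R2), Emil Rahimi is treated as also owning Mateo Rahimi's interest in Halcyon Logistics SA, giving 37% + 63% = 100%.
Chain via Fairlane Foods Inc. → Slate Mining NL → Meridian Pharma AG (R3): 100% × 93% × 49% × 15% = 6.8355% of Brightpath Energy Co.
Chain via Halcyon Logistics SA → Ashford Ventures LLC → Ridgefield Manufacturing Inc. (R3): 100% × 55% × 82% × 33% = 14.883% of Brightpath Energy Co.
Direct interest in Brightpath Energy Co: 28%.
Aggregating (R1): 6.8355% + 14.883% + 28% = 49.7185%.
49.7185% exceeds the 10% threshold, so Emil is a related party to Brightpath Energy Co.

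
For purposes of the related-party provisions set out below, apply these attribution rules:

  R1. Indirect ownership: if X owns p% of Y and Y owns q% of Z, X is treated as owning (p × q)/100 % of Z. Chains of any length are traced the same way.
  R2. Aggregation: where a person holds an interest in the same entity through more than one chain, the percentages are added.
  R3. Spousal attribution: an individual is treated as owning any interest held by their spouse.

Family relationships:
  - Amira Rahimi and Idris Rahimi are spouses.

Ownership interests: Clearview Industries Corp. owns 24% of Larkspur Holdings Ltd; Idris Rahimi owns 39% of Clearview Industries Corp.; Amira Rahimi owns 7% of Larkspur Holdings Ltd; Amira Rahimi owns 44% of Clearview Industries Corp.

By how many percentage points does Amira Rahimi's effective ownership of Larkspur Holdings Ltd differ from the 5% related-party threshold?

By spousal attribution (R3), Amira Rahimi is treated as also owning Idris Rahimi's interest in Clearview Industries Corp, giving 44% + 39% = 83%.
Chain via Clearview Industries Corp. (R1): 83% × 24% = 19.92% of Larkspur Holdings Ltd.
Direct interest in Larkspur Holdings Ltd: 7%.
Aggregating (R2): 19.92% + 7% = 26.92%.
26.92% exceeds the 5% threshold by 21.92 percentage points.

21.92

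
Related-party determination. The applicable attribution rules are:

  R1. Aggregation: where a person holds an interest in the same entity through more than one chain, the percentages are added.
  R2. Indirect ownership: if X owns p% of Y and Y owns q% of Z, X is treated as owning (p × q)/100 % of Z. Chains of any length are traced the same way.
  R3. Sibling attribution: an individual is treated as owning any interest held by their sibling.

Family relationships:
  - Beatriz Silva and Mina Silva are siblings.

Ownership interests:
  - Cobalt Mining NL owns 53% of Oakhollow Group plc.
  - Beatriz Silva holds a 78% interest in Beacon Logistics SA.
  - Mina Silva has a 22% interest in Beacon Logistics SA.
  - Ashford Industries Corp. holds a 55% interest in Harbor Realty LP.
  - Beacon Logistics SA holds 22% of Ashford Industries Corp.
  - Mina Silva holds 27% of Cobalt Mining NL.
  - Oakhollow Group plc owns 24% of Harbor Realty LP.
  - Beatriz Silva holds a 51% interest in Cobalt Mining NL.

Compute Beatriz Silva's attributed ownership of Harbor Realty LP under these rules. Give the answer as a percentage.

By sibling attribution (R3), Beatriz Silva is treated as also owning Mina Silva's interest in Beacon Logistics SA, giving 78% + 22% = 100%.
By sibling attribution (R3), Beatriz Silva is treated as also owning Mina Silva's interest in Cobalt Mining NL, giving 51% + 27% = 78%.
Chain via Beacon Logistics SA → Ashford Industries Corp. (R2): 100% × 22% × 55% = 12.1% of Harbor Realty LP.
Chain via Cobalt Mining NL → Oakhollow Group plc (R2): 78% × 53% × 24% = 9.9216% of Harbor Realty LP.
Aggregating (R1): 12.1% + 9.9216% = 22.0216%.

22.0216%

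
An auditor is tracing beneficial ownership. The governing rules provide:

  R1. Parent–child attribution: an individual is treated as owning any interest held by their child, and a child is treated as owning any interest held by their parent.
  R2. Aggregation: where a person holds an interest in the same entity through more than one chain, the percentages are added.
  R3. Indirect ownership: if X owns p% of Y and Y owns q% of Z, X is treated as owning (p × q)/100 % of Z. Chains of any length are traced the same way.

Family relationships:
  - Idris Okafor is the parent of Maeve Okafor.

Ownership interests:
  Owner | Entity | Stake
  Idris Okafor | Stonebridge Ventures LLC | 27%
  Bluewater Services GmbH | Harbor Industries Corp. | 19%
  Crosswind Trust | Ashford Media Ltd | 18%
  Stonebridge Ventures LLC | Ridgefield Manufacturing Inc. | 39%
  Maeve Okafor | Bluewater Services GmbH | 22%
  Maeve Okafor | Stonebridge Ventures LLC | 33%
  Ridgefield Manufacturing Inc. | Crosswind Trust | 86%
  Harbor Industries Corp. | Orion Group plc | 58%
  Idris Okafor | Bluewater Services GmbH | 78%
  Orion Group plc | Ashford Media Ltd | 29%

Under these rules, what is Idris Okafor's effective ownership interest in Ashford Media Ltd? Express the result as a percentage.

By parent–child attribution (R1), Idris Okafor is treated as also owning Maeve Okafor's interest in Bluewater Services GmbH, giving 78% + 22% = 100%.
By parent–child attribution (R1), Idris Okafor is treated as also owning Maeve Okafor's interest in Stonebridge Ventures LLC, giving 27% + 33% = 60%.
Chain via Bluewater Services GmbH → Harbor Industries Corp. → Orion Group plc (R3): 100% × 19% × 58% × 29% = 3.1958% of Ashford Media Ltd.
Chain via Stonebridge Ventures LLC → Ridgefield Manufacturing Inc. → Crosswind Trust (R3): 60% × 39% × 86% × 18% = 3.62232% of Ashford Media Ltd.
Aggregating (R2): 3.1958% + 3.62232% = 6.81812%.

6.81812%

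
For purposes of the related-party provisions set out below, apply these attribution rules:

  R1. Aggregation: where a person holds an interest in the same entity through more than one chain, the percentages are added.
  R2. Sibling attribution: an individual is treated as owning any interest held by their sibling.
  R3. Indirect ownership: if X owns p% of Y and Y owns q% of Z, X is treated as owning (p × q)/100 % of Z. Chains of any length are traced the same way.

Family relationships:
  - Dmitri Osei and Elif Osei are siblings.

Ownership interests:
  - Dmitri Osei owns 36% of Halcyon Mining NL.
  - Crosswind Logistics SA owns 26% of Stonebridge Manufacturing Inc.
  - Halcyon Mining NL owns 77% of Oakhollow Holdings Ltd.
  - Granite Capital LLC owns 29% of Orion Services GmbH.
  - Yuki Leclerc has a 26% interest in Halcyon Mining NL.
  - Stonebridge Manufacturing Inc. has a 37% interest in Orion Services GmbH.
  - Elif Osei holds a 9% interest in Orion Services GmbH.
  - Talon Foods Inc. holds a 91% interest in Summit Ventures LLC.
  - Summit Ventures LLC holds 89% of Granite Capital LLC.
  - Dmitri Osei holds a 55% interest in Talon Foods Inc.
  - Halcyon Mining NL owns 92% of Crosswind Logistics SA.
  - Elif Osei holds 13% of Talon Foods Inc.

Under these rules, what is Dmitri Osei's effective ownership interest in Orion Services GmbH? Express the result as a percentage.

28.157372%

By sibling attribution (R2), Dmitri Osei is treated as also owning Elif Osei's interest in Talon Foods Inc, giving 55% + 13% = 68%.
By sibling attribution (R2), Dmitri Osei is treated as owning Elif Osei's 9% interest in Orion Services GmbH.
Chain via Talon Foods Inc. → Summit Ventures LLC → Granite Capital LLC (R3): 68% × 91% × 89% × 29% = 15.971228% of Orion Services GmbH.
Chain via Halcyon Mining NL → Crosswind Logistics SA → Stonebridge Manufacturing Inc. (R3): 36% × 92% × 26% × 37% = 3.186144% of Orion Services GmbH.
Direct interest in Orion Services GmbH: 9%.
Aggregating (R1): 15.971228% + 3.186144% + 9% = 28.157372%.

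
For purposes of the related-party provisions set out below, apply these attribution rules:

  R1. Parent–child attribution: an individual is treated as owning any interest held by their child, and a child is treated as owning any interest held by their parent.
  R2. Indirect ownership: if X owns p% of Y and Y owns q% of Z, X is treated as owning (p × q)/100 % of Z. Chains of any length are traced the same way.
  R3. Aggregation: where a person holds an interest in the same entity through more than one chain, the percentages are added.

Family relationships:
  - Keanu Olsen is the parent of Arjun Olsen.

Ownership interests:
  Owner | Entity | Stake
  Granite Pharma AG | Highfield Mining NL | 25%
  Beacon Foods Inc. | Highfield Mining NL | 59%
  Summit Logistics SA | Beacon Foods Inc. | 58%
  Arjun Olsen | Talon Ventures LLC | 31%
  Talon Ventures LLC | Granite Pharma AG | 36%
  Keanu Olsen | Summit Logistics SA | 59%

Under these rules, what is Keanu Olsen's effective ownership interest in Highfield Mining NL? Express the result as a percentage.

By parent–child attribution (R1), Keanu Olsen is treated as owning Arjun Olsen's 31% interest in Talon Ventures LLC.
Chain via Summit Logistics SA → Beacon Foods Inc. (R2): 59% × 58% × 59% = 20.1898% of Highfield Mining NL.
Chain via Talon Ventures LLC → Granite Pharma AG (R2): 31% × 36% × 25% = 2.79% of Highfield Mining NL.
Aggregating (R3): 20.1898% + 2.79% = 22.9798%.

22.9798%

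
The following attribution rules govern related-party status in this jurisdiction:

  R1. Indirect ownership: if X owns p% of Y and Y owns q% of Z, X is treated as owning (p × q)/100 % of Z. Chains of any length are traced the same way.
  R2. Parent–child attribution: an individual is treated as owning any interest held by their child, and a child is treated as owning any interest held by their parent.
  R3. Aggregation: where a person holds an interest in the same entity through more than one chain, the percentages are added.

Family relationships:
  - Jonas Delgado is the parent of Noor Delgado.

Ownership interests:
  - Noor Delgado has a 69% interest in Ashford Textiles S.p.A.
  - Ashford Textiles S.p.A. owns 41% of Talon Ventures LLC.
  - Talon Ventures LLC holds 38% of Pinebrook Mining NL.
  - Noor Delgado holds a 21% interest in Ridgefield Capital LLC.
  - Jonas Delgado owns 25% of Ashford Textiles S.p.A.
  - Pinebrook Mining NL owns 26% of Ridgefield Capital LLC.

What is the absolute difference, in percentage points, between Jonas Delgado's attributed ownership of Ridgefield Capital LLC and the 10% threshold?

14.807752

By parent–child attribution (R2), Jonas Delgado is treated as also owning Noor Delgado's interest in Ashford Textiles S.p.A, giving 25% + 69% = 94%.
By parent–child attribution (R2), Jonas Delgado is treated as owning Noor Delgado's 21% interest in Ridgefield Capital LLC.
Chain via Ashford Textiles S.p.A. → Talon Ventures LLC → Pinebrook Mining NL (R1): 94% × 41% × 38% × 26% = 3.807752% of Ridgefield Capital LLC.
Direct interest in Ridgefield Capital LLC: 21%.
Aggregating (R3): 3.807752% + 21% = 24.807752%.
24.807752% exceeds the 10% threshold by 14.807752 percentage points.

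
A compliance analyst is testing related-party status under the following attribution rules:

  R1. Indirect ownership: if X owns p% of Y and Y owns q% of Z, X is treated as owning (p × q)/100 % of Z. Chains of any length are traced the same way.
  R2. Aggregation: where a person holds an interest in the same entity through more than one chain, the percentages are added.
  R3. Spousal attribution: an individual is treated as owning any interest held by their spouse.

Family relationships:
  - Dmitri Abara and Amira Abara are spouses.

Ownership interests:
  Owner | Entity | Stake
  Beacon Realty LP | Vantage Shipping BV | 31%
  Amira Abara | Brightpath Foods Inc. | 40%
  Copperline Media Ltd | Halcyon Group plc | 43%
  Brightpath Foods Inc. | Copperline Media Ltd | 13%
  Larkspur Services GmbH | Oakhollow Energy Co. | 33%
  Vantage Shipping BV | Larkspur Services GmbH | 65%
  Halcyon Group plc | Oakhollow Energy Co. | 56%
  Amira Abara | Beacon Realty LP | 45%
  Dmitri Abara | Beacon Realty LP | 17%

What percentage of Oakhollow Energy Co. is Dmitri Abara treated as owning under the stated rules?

5.37485%

By spousal attribution (R3), Dmitri Abara is treated as also owning Amira Abara's interest in Beacon Realty LP, giving 17% + 45% = 62%.
By spousal attribution (R3), Dmitri Abara is treated as owning Amira Abara's 40% interest in Brightpath Foods Inc.
Chain via Beacon Realty LP → Vantage Shipping BV → Larkspur Services GmbH (R1): 62% × 31% × 65% × 33% = 4.12269% of Oakhollow Energy Co.
Chain via Brightpath Foods Inc. → Copperline Media Ltd → Halcyon Group plc (R1): 40% × 13% × 43% × 56% = 1.25216% of Oakhollow Energy Co.
Aggregating (R2): 4.12269% + 1.25216% = 5.37485%.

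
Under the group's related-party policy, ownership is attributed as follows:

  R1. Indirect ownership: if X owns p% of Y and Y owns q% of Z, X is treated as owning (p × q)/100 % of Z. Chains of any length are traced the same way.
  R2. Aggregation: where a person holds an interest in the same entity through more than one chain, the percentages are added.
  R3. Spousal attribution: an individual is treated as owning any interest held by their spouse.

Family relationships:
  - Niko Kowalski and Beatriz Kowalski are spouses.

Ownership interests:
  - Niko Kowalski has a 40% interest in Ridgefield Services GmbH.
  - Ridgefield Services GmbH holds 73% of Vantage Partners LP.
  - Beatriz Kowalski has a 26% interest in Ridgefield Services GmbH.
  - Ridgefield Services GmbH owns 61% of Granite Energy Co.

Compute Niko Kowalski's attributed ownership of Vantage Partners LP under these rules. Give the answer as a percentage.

48.18%

By spousal attribution (R3), Niko Kowalski is treated as also owning Beatriz Kowalski's interest in Ridgefield Services GmbH, giving 40% + 26% = 66%.
Chain via Ridgefield Services GmbH (R1): 66% × 73% = 48.18% of Vantage Partners LP.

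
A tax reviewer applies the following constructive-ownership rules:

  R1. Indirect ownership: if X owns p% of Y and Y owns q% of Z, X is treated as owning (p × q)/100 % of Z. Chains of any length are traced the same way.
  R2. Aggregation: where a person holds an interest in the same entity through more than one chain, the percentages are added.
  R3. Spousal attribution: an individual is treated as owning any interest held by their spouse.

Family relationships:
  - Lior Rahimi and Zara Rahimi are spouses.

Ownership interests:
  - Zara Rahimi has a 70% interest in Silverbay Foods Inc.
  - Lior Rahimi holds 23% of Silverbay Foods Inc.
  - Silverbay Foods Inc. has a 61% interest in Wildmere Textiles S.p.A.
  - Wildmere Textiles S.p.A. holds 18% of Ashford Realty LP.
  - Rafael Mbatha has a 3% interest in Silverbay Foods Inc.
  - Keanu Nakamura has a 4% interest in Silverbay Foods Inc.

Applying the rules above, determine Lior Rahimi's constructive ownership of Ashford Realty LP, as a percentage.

By spousal attribution (R3), Lior Rahimi is treated as also owning Zara Rahimi's interest in Silverbay Foods Inc, giving 23% + 70% = 93%.
Chain via Silverbay Foods Inc. → Wildmere Textiles S.p.A. (R1): 93% × 61% × 18% = 10.2114% of Ashford Realty LP.

10.2114%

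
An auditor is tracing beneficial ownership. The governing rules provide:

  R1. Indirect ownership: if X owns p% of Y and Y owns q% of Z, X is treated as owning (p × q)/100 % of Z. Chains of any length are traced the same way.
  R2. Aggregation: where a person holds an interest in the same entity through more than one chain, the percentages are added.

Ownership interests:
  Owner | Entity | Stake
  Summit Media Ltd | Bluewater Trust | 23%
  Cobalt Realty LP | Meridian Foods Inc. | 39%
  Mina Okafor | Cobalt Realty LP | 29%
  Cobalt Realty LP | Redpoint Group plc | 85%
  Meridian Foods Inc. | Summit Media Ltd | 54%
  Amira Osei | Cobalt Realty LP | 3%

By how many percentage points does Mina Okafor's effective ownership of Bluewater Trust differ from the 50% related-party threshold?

Chain via Cobalt Realty LP → Meridian Foods Inc. → Summit Media Ltd (R1): 29% × 39% × 54% × 23% = 1.404702% of Bluewater Trust.
1.404702% falls short of the 50% threshold by 48.595298 percentage points.

48.595298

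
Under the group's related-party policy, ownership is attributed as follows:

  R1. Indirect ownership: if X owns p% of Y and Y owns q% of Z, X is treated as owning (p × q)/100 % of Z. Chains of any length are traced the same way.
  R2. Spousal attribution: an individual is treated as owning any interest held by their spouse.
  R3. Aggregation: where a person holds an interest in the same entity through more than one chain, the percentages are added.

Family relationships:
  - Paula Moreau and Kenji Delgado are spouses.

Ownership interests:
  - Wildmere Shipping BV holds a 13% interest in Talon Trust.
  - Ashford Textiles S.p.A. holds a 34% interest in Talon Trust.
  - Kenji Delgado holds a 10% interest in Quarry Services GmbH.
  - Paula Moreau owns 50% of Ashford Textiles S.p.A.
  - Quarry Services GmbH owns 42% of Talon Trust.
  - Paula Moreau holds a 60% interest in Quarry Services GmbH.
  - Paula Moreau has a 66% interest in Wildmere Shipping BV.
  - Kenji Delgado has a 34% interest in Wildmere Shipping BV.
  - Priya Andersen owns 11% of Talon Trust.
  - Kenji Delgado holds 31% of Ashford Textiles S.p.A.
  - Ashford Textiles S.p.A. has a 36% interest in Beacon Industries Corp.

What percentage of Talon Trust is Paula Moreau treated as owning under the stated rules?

By spousal attribution (R2), Paula Moreau is treated as also owning Kenji Delgado's interest in Wildmere Shipping BV, giving 66% + 34% = 100%.
By spousal attribution (R2), Paula Moreau is treated as also owning Kenji Delgado's interest in Ashford Textiles S.p.A, giving 50% + 31% = 81%.
By spousal attribution (R2), Paula Moreau is treated as also owning Kenji Delgado's interest in Quarry Services GmbH, giving 60% + 10% = 70%.
Chain via Wildmere Shipping BV (R1): 100% × 13% = 13% of Talon Trust.
Chain via Ashford Textiles S.p.A. (R1): 81% × 34% = 27.54% of Talon Trust.
Chain via Quarry Services GmbH (R1): 70% × 42% = 29.4% of Talon Trust.
Aggregating (R3): 13% + 27.54% + 29.4% = 69.94%.

69.94%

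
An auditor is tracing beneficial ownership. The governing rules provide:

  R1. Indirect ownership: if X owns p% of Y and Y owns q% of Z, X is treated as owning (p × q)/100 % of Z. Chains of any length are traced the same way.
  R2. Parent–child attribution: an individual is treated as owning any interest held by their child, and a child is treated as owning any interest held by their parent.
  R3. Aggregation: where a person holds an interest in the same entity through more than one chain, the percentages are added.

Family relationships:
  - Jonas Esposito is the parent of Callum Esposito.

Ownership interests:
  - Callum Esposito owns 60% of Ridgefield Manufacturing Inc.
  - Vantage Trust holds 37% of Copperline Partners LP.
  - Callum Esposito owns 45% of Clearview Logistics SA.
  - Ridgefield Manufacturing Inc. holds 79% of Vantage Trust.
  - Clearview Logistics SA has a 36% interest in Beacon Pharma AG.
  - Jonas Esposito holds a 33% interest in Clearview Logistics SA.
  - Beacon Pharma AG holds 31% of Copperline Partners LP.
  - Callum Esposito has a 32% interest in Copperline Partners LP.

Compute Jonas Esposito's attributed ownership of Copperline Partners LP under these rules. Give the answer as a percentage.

58.2428%

By parent–child attribution (R2), Jonas Esposito is treated as also owning Callum Esposito's interest in Clearview Logistics SA, giving 33% + 45% = 78%.
By parent–child attribution (R2), Jonas Esposito is treated as owning Callum Esposito's 60% interest in Ridgefield Manufacturing Inc.
By parent–child attribution (R2), Jonas Esposito is treated as owning Callum Esposito's 32% interest in Copperline Partners LP.
Chain via Clearview Logistics SA → Beacon Pharma AG (R1): 78% × 36% × 31% = 8.7048% of Copperline Partners LP.
Chain via Ridgefield Manufacturing Inc. → Vantage Trust (R1): 60% × 79% × 37% = 17.538% of Copperline Partners LP.
Direct interest in Copperline Partners LP: 32%.
Aggregating (R3): 8.7048% + 17.538% + 32% = 58.2428%.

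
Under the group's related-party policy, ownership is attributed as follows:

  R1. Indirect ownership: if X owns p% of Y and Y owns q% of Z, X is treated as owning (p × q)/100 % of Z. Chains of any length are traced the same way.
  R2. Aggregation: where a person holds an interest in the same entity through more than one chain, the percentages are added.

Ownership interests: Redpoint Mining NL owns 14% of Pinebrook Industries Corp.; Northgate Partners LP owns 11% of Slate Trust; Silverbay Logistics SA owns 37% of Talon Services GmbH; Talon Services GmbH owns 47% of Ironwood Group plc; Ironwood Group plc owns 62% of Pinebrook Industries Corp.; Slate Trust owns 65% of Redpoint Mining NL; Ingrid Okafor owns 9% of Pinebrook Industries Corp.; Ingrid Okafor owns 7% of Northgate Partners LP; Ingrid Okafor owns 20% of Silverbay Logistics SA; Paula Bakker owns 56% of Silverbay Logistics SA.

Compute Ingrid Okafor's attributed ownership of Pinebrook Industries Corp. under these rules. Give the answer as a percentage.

Chain via Northgate Partners LP → Slate Trust → Redpoint Mining NL (R1): 7% × 11% × 65% × 14% = 0.07007% of Pinebrook Industries Corp.
Chain via Silverbay Logistics SA → Talon Services GmbH → Ironwood Group plc (R1): 20% × 37% × 47% × 62% = 2.15636% of Pinebrook Industries Corp.
Direct interest in Pinebrook Industries Corp: 9%.
Aggregating (R2): 0.07007% + 2.15636% + 9% = 11.22643%.

11.22643%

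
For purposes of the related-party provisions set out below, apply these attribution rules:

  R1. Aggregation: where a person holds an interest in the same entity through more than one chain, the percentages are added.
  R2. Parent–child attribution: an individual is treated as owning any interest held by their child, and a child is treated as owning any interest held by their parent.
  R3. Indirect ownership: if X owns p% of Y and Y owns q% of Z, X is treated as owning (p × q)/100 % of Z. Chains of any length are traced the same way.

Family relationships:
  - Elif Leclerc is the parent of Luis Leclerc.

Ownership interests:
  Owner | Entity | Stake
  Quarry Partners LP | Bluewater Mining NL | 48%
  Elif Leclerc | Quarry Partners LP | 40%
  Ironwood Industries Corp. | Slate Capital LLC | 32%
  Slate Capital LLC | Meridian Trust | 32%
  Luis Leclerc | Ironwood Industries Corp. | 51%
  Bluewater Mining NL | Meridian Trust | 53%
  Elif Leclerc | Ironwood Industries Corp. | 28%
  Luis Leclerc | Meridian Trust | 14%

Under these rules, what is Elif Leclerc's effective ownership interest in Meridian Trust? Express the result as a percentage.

By parent–child attribution (R2), Elif Leclerc is treated as also owning Luis Leclerc's interest in Ironwood Industries Corp, giving 28% + 51% = 79%.
By parent–child attribution (R2), Elif Leclerc is treated as owning Luis Leclerc's 14% interest in Meridian Trust.
Chain via Quarry Partners LP → Bluewater Mining NL (R3): 40% × 48% × 53% = 10.176% of Meridian Trust.
Chain via Ironwood Industries Corp. → Slate Capital LLC (R3): 79% × 32% × 32% = 8.0896% of Meridian Trust.
Direct interest in Meridian Trust: 14%.
Aggregating (R1): 10.176% + 8.0896% + 14% = 32.2656%.

32.2656%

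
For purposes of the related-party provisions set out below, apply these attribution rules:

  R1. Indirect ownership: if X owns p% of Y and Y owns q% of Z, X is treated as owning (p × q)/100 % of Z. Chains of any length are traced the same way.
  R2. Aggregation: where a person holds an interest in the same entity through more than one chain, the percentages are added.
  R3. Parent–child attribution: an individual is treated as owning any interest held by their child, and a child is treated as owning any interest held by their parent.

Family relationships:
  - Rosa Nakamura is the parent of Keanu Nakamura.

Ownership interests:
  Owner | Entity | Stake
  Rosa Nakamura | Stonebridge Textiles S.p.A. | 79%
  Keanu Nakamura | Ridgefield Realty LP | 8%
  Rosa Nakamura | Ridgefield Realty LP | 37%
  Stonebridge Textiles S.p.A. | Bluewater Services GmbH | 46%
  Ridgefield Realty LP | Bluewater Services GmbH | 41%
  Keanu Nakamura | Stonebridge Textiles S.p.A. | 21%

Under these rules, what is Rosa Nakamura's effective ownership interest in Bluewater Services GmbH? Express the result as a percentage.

By parent–child attribution (R3), Rosa Nakamura is treated as also owning Keanu Nakamura's interest in Stonebridge Textiles S.p.A, giving 79% + 21% = 100%.
By parent–child attribution (R3), Rosa Nakamura is treated as also owning Keanu Nakamura's interest in Ridgefield Realty LP, giving 37% + 8% = 45%.
Chain via Stonebridge Textiles S.p.A. (R1): 100% × 46% = 46% of Bluewater Services GmbH.
Chain via Ridgefield Realty LP (R1): 45% × 41% = 18.45% of Bluewater Services GmbH.
Aggregating (R2): 46% + 18.45% = 64.45%.

64.45%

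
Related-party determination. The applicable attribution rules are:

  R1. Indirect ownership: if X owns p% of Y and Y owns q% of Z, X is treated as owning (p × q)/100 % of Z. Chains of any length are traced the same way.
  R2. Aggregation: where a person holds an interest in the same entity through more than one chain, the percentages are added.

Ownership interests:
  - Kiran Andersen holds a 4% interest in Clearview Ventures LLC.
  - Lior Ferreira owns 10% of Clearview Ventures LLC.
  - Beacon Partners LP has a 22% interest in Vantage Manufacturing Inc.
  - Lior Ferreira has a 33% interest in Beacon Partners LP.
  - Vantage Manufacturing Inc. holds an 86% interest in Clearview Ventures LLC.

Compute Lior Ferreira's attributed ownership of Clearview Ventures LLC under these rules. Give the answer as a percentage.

16.2436%

Chain via Beacon Partners LP → Vantage Manufacturing Inc. (R1): 33% × 22% × 86% = 6.2436% of Clearview Ventures LLC.
Direct interest in Clearview Ventures LLC: 10%.
Aggregating (R2): 6.2436% + 10% = 16.2436%.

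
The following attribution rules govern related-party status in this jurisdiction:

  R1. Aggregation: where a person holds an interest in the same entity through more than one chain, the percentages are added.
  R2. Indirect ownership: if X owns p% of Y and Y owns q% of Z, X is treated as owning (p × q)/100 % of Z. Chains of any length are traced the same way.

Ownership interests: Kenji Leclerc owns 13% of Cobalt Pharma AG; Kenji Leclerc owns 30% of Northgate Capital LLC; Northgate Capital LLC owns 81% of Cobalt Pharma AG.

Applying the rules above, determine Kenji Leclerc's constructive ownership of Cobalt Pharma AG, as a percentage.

37.3%

Chain via Northgate Capital LLC (R2): 30% × 81% = 24.3% of Cobalt Pharma AG.
Direct interest in Cobalt Pharma AG: 13%.
Aggregating (R1): 24.3% + 13% = 37.3%.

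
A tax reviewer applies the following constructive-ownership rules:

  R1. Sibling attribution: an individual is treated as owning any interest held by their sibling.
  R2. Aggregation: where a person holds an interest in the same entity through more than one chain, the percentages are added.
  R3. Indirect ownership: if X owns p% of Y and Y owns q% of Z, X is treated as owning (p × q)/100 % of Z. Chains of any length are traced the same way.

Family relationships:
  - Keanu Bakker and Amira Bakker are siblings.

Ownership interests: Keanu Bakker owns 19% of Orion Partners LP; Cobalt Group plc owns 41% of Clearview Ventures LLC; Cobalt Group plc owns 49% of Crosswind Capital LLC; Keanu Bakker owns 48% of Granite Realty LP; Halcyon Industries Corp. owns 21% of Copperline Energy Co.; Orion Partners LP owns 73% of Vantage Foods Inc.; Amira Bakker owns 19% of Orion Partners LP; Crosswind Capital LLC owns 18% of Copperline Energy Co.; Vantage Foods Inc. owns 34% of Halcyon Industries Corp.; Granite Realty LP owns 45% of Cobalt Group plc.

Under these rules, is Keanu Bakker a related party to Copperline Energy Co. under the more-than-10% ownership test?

By sibling attribution (R1), Keanu Bakker is treated as also owning Amira Bakker's interest in Orion Partners LP, giving 19% + 19% = 38%.
Chain via Orion Partners LP → Vantage Foods Inc. → Halcyon Industries Corp. (R3): 38% × 73% × 34% × 21% = 1.980636% of Copperline Energy Co.
Chain via Granite Realty LP → Cobalt Group plc → Crosswind Capital LLC (R3): 48% × 45% × 49% × 18% = 1.90512% of Copperline Energy Co.
Aggregating (R2): 1.980636% + 1.90512% = 3.885756%.
3.885756% does not exceed the 10% threshold, so Keanu is not a related party to Copperline Energy Co.

No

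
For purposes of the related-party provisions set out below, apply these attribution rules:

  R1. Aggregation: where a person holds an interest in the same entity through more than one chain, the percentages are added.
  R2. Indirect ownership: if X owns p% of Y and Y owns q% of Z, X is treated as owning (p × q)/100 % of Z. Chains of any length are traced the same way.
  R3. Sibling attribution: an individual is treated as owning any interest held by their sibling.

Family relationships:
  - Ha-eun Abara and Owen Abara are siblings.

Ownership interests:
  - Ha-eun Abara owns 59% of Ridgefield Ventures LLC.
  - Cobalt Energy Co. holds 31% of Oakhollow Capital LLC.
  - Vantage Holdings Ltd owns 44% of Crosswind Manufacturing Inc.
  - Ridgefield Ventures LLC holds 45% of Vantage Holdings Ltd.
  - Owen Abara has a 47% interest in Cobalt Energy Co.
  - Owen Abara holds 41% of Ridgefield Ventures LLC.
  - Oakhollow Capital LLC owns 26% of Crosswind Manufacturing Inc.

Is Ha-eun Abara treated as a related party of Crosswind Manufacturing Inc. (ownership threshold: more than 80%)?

No

By sibling attribution (R3), Ha-eun Abara is treated as also owning Owen Abara's interest in Ridgefield Ventures LLC, giving 59% + 41% = 100%.
By sibling attribution (R3), Ha-eun Abara is treated as owning Owen Abara's 47% interest in Cobalt Energy Co.
Chain via Ridgefield Ventures LLC → Vantage Holdings Ltd (R2): 100% × 45% × 44% = 19.8% of Crosswind Manufacturing Inc.
Chain via Cobalt Energy Co. → Oakhollow Capital LLC (R2): 47% × 31% × 26% = 3.7882% of Crosswind Manufacturing Inc.
Aggregating (R1): 19.8% + 3.7882% = 23.5882%.
23.5882% does not exceed the 80% threshold, so Ha-eun is not a related party to Crosswind Manufacturing Inc.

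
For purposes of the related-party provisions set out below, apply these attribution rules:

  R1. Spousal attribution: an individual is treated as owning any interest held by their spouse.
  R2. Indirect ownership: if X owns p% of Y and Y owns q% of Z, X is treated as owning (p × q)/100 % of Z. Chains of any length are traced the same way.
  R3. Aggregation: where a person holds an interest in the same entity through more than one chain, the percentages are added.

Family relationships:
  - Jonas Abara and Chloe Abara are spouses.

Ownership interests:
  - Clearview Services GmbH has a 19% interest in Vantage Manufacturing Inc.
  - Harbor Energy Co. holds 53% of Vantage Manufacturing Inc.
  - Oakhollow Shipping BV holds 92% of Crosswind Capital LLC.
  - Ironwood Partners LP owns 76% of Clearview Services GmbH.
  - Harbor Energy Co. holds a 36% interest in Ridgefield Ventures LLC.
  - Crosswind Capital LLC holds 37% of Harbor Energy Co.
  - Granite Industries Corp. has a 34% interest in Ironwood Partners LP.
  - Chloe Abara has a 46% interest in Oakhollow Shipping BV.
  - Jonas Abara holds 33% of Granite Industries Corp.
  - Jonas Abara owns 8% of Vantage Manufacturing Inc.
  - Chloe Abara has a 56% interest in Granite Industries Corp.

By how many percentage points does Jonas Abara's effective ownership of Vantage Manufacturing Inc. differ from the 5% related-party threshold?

15.668496

By spousal attribution (R1), Jonas Abara is treated as also owning Chloe Abara's interest in Granite Industries Corp, giving 33% + 56% = 89%.
By spousal attribution (R1), Jonas Abara is treated as owning Chloe Abara's 46% interest in Oakhollow Shipping BV.
Chain via Granite Industries Corp. → Ironwood Partners LP → Clearview Services GmbH (R2): 89% × 34% × 76% × 19% = 4.369544% of Vantage Manufacturing Inc.
Direct interest in Vantage Manufacturing Inc: 8%.
Chain via Oakhollow Shipping BV → Crosswind Capital LLC → Harbor Energy Co. (R2): 46% × 92% × 37% × 53% = 8.298952% of Vantage Manufacturing Inc.
Aggregating (R3): 4.369544% + 8% + 8.298952% = 20.668496%.
20.668496% exceeds the 5% threshold by 15.668496 percentage points.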